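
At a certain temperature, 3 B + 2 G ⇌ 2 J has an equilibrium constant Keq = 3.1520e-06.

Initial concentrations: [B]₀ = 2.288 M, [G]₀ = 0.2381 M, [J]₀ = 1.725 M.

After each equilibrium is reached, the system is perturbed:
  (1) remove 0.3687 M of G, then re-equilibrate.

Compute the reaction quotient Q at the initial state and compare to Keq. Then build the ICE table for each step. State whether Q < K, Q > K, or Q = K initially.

Q₀ = 4.382 vs Keq = 3.1520e-06 ⇒ Q>K, reverse
Step 1:
                  B         G         J
  Initial     2.288    0.2381     1.725
  Change      2.533     1.689    -1.689
  Equil       4.821     1.927   0.03621
  solve Keq expr → x = -0.8444; check Q = 3.1520e-06
Then remove 0.3687 M of G.
Step 2:
                  B         G         J
  Initial     4.821     1.558   0.03621
  Change    0.01007  0.006711 -0.006711
  Equil       4.831     1.565    0.0295
  solve Keq expr → x = -0.003356; check Q = 3.1520e-06

Q₀ = 4.382; Q > K (proceeds reverse)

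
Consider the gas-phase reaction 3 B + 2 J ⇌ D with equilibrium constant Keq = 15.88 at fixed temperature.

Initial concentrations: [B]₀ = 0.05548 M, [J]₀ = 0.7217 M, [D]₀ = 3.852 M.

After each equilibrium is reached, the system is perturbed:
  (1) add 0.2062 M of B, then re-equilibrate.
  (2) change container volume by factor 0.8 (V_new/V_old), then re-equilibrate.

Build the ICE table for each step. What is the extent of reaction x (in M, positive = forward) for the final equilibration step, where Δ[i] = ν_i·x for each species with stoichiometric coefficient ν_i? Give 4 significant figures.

x = 0.05421 M

Q₀ = 4.3308e+04 vs Keq = 15.88 ⇒ Q>K, reverse
Step 1:
                    B           J           D
  I           0.05548      0.7217       3.852
  C            0.5297      0.3531     -0.1766
  E            0.5851       1.075       3.675
  solve Keq expr → x = -0.1766; check Q = 15.88
Then add 0.2062 M of B.
Step 2:
                    B           J           D
  I            0.7913       1.075       3.675
  C           -0.1607     -0.1072     0.05358
  E            0.6306      0.9677       3.729
  solve Keq expr → x = 0.05358; check Q = 15.88
Then change container volume by factor 0.8 (V_new/V_old).
Step 3:
                    B           J           D
  I            0.7883        1.21       4.661
  C           -0.1626     -0.1084     0.05421
  E            0.6256       1.101       4.715
  solve Keq expr → x = 0.05421; check Q = 15.88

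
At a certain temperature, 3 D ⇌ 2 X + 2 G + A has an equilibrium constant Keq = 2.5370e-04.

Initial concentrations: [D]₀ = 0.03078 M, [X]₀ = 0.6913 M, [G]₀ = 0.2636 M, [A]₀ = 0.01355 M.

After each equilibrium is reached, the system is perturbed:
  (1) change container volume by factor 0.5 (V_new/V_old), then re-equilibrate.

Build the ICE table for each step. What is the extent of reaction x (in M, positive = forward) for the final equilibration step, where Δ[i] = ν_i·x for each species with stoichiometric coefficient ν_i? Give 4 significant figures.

x = -5.6168e-06 M

Q₀ = 15.43 vs Keq = 2.5370e-04 ⇒ Q>K, reverse
Step 1:
                   D          X          G          A
  I          0.03078     0.6913     0.2636    0.01355
  C          0.04064   -0.02709   -0.02709   -0.01355
  E          0.07142     0.6642     0.2365 3.7451e-06
  solve Keq expr → x = -0.01355; check Q = 2.5370e-04
Then change container volume by factor 0.5 (V_new/V_old).
Step 2:
                   D          X          G          A
  I           0.1428      1.328      0.473 7.4901e-06
  C       1.6850e-05 -1.1234e-05 -1.1234e-05 -5.6168e-06
  E           0.1429      1.328      0.473 1.8733e-06
  solve Keq expr → x = -5.6168e-06; check Q = 2.5370e-04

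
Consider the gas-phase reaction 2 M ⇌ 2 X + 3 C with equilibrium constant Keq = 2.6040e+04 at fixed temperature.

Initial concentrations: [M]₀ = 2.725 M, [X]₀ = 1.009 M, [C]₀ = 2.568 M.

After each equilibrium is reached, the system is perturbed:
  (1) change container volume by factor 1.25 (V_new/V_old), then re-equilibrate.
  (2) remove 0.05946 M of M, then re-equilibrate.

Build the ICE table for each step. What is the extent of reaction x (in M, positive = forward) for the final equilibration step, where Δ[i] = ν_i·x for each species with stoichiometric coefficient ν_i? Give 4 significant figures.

Q₀ = 2.322 vs Keq = 2.6040e+04 ⇒ Q<K, forward
Step 1:
                    M           X           C
  init          2.725       1.009       2.568
  Δ            -2.401       2.401       3.602
  eq           0.3239        3.41        6.17
  solve Keq expr → x = 1.201; check Q = 2.6040e+04
Then change container volume by factor 1.25 (V_new/V_old).
Step 2:
                    M           X           C
  init         0.2591       2.728       4.936
  Δ          -0.06382     0.06382     0.09572
  eq           0.1953       2.792       5.031
  solve Keq expr → x = 0.03191; check Q = 2.6040e+04
Then remove 0.05946 M of M.
Step 3:
                    M           X           C
  init         0.1358       2.792       5.031
  Δ           0.05147    -0.05147     -0.0772
  eq           0.1873        2.74       4.954
  solve Keq expr → x = -0.02573; check Q = 2.6040e+04

x = -0.02573 M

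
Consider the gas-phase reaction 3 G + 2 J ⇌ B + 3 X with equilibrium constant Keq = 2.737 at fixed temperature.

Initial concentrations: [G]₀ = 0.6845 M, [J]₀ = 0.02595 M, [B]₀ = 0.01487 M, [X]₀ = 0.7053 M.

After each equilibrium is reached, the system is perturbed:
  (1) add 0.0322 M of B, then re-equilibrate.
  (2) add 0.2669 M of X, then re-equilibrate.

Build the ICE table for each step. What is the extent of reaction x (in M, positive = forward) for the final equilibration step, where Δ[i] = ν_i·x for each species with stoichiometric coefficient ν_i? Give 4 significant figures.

Q₀ = 24.16 vs Keq = 2.737 ⇒ Q>K, reverse
Step 1:
                    G           J           B           X
  init         0.6845     0.02595     0.01487      0.7053
  Δ           0.02659     0.01773   -0.008864    -0.02659
  eq           0.7111     0.04368    0.006006      0.6787
  solve Keq expr → x = -0.008864; check Q = 2.737
Then add 0.0322 M of B.
Step 2:
                    G           J           B           X
  init         0.7111     0.04368     0.03821      0.6787
  Δ           0.04296     0.02864    -0.01432    -0.04296
  eq           0.7541     0.07232     0.02389      0.6357
  solve Keq expr → x = -0.01432; check Q = 2.737
Then add 0.2669 M of X.
Step 3:
                    G           J           B           X
  init         0.7541     0.07232     0.02389      0.9026
  Δ           0.02559     0.01706   -0.008528    -0.02559
  eq           0.7796     0.08938     0.01536      0.8771
  solve Keq expr → x = -0.008528; check Q = 2.737

x = -0.008528 M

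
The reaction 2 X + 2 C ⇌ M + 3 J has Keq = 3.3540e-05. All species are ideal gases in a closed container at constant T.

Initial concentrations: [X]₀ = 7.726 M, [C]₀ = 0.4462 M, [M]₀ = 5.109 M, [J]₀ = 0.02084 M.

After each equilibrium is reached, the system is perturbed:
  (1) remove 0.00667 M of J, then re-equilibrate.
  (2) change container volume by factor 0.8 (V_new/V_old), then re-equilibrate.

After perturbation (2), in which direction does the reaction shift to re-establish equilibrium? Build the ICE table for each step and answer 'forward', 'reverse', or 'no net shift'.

Direction: no net shift

Q₀ = 3.8910e-06 vs Keq = 3.3540e-05 ⇒ Q<K, forward
Step 1:
                   X          C          M          J
  I            7.726     0.4462      5.109    0.02084
  C         -0.01395   -0.01395   0.006975    0.02093
  E            7.712     0.4322      5.116    0.04177
  solve Keq expr → x = 0.006975; check Q = 3.3540e-05
Then remove 0.00667 M of J.
Step 2:
                   X          C          M          J
  I            7.712     0.4322      5.116     0.0351
  C         -0.00425   -0.00425   0.002125   0.006375
  E            7.708      0.428      5.118    0.04147
  solve Keq expr → x = 0.002125; check Q = 3.3540e-05
Then change container volume by factor 0.8 (V_new/V_old).
Step 3:
                   X          C          M          J
  I            9.635      0.535      6.398    0.05184
  C                0          0          0          0
  E            9.635      0.535      6.398    0.05184
  solve Keq expr → x = 0; check Q = 3.3540e-05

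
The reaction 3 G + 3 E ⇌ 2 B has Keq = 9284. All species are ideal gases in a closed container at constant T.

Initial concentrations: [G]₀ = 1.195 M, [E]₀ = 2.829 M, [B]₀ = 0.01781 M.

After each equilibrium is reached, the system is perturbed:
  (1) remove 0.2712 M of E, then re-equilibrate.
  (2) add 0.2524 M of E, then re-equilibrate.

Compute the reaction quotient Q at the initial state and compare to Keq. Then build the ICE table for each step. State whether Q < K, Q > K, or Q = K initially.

Q₀ = 8.2097e-06 vs Keq = 9284 ⇒ Q<K, forward
Step 1:
                    G           E           B
  Initial       1.195       2.829     0.01781
  Change        -1.17       -1.17      0.7802
  Equil       0.02468       1.659       0.798
  solve Keq expr → x = 0.3901; check Q = 9284
Then remove 0.2712 M of E.
Step 2:
                    G           E           B
  Initial     0.02468       1.387       0.798
  Change     0.004649    0.004649   -0.003099
  Equil       0.02933       1.392      0.7949
  solve Keq expr → x = -0.00155; check Q = 9284
Then add 0.2524 M of E.
Step 3:
                    G           E           B
  Initial     0.02933       1.645      0.7949
  Change    -0.004374   -0.004374    0.002916
  Equil       0.02495        1.64      0.7978
  solve Keq expr → x = 0.001458; check Q = 9284

Q₀ = 8.2097e-06; Q < K (proceeds forward)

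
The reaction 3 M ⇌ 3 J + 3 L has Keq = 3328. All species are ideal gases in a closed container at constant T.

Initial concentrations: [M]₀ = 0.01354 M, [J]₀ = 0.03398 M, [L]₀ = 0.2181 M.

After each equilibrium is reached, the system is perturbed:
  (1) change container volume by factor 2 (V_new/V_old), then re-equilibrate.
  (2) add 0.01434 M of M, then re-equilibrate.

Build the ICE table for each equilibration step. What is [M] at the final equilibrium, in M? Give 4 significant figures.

Q₀ = 0.164 vs Keq = 3328 ⇒ Q<K, forward
Step 1:
                    M           J           L
  Initial     0.01354     0.03398      0.2181
  Change     -0.01282     0.01282     0.01282
  Equil    7.2378e-04      0.0468      0.2309
  solve Keq expr → x = 0.004272; check Q = 3328
Then change container volume by factor 2 (V_new/V_old).
Step 2:
                    M           J           L
  Initial  3.6189e-04      0.0234      0.1155
  Change  -1.7927e-04  1.7927e-04  1.7927e-04
  Equil    1.8261e-04     0.02358      0.1156
  solve Keq expr → x = 5.9758e-05; check Q = 3328
Then add 0.01434 M of M.
Step 3:
                    M           J           L
  Initial     0.01452     0.02358      0.1156
  Change     -0.01419     0.01419     0.01419
  Equil    3.2846e-04     0.03777      0.1298
  solve Keq expr → x = 0.004731; check Q = 3328

[M]_eq = 3.2846e-04 M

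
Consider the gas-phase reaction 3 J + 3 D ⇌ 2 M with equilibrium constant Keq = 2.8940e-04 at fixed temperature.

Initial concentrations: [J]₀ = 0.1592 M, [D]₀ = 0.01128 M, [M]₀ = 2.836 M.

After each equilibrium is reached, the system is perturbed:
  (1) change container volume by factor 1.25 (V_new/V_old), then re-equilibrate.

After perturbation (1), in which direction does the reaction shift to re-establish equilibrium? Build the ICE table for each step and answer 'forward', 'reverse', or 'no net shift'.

Direction: reverse

Q₀ = 1.3889e+09 vs Keq = 2.8940e-04 ⇒ Q>K, reverse
Step 1:
                    J           D           M
  I            0.1592     0.01128       2.836
  C             3.281       3.281      -2.187
  E              3.44       3.292      0.6485
  solve Keq expr → x = -1.094; check Q = 2.8940e-04
Then change container volume by factor 1.25 (V_new/V_old).
Step 2:
                    J           D           M
  I             2.752       2.634      0.5188
  C             0.176       0.176     -0.1173
  E             2.928        2.81      0.4015
  solve Keq expr → x = -0.05866; check Q = 2.8940e-04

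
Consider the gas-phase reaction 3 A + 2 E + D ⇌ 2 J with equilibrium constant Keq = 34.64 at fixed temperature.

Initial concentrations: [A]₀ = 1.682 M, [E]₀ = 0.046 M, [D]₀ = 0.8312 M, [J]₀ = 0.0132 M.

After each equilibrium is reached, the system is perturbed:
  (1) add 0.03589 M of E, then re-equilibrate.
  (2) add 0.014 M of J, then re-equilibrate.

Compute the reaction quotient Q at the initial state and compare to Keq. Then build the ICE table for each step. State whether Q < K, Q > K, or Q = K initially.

Q₀ = 0.02082; Q < K (proceeds forward)

Q₀ = 0.02082 vs Keq = 34.64 ⇒ Q<K, forward
Step 1:
                   A          E          D          J
  init         1.682      0.046     0.8312     0.0132
  Δ         -0.06156   -0.04104   -0.02052    0.04104
  eq            1.62   0.004962     0.8107    0.05424
  solve Keq expr → x = 0.02052; check Q = 34.64
Then add 0.03589 M of E.
Step 2:
                   A          E          D          J
  init          1.62    0.04085     0.8107    0.05424
  Δ          -0.0487   -0.03246   -0.01623    0.03246
  eq           1.572   0.008388     0.7944     0.0867
  solve Keq expr → x = 0.01623; check Q = 34.64
Then add 0.014 M of J.
Step 3:
                   A          E          D          J
  init         1.572   0.008388     0.7944     0.1007
  Δ         0.001824   0.001216 6.0814e-04  -0.001216
  eq           1.574   0.009604     0.7951    0.09949
  solve Keq expr → x = -6.0814e-04; check Q = 34.64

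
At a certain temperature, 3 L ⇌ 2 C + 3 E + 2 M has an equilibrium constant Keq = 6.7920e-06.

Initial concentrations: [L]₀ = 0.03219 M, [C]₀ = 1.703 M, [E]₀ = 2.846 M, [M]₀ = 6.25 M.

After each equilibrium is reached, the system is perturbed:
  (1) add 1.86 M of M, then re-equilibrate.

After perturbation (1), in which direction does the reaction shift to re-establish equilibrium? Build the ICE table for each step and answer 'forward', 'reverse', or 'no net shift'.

Q₀ = 7.8294e+07 vs Keq = 6.7920e-06 ⇒ Q>K, reverse
Step 1:
                    L           C           E           M
  Initial     0.03219       1.703       2.846        6.25
  Change        2.534       -1.69      -2.534       -1.69
  Equil         2.566      0.0135      0.3117        4.56
  solve Keq expr → x = -0.8448; check Q = 6.7920e-06
Then add 1.86 M of M.
Step 2:
                    L           C           E           M
  Initial       2.566      0.0135      0.3117        6.42
  Change     0.005427   -0.003618   -0.005427   -0.003618
  Equil         2.572    0.009881      0.3063       6.417
  solve Keq expr → x = -0.001809; check Q = 6.7920e-06

Direction: reverse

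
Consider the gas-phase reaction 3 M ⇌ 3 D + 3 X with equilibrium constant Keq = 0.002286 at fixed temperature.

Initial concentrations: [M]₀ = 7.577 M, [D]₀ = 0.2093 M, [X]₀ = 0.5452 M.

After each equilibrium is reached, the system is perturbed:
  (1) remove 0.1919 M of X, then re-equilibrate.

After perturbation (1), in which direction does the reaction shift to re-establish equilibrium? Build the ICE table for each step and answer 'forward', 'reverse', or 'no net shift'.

Direction: forward

Q₀ = 3.4157e-06 vs Keq = 0.002286 ⇒ Q<K, forward
Step 1:
                  M         D         X
  I           7.577    0.2093    0.5452
  C         -0.5963    0.5963    0.5963
  E           6.981    0.8056     1.141
  solve Keq expr → x = 0.1988; check Q = 0.002286
Then remove 0.1919 M of X.
Step 2:
                  M         D         X
  I           6.981    0.8056    0.9496
  C        -0.07865   0.07865   0.07865
  E           6.902    0.8842     1.028
  solve Keq expr → x = 0.02622; check Q = 0.002286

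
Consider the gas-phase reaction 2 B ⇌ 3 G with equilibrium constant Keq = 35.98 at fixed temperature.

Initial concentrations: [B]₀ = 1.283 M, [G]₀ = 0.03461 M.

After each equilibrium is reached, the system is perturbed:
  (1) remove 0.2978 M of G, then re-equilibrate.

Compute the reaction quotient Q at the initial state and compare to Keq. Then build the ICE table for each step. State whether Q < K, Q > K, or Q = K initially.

Q₀ = 2.5186e-05 vs Keq = 35.98 ⇒ Q<K, forward
Step 1:
                    B           G
  init          1.283     0.03461
  Δ           -0.9768       1.465
  eq           0.3062         1.5
  solve Keq expr → x = 0.4884; check Q = 35.98
Then remove 0.2978 M of G.
Step 2:
                    B           G
  init         0.3062       1.202
  Δ          -0.06097     0.09145
  eq           0.2452       1.293
  solve Keq expr → x = 0.03048; check Q = 35.98

Q₀ = 2.5186e-05; Q < K (proceeds forward)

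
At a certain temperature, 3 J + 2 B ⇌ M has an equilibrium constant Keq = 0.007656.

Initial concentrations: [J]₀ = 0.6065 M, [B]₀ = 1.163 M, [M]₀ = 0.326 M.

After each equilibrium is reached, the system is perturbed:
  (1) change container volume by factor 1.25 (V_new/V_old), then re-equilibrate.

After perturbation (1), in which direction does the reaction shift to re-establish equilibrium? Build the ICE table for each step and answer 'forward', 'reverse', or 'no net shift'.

Direction: reverse

Q₀ = 1.08 vs Keq = 0.007656 ⇒ Q>K, reverse
Step 1:
                  J         B         M
  init       0.6065     1.163     0.326
  Δ          0.7962    0.5308   -0.2654
  eq          1.403     1.694   0.06061
  solve Keq expr → x = -0.2654; check Q = 0.007656
Then change container volume by factor 1.25 (V_new/V_old).
Step 2:
                  J         B         M
  init        1.122     1.355   0.04849
  Δ         0.06922   0.04615  -0.02307
  eq          1.191     1.401   0.02542
  solve Keq expr → x = -0.02307; check Q = 0.007656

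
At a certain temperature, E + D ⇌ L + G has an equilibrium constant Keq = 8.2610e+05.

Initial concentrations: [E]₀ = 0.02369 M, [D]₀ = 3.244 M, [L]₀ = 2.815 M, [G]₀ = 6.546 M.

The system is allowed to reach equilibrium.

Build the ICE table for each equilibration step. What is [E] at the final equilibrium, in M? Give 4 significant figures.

Q₀ = 239.8 vs Keq = 8.2610e+05 ⇒ Q<K, forward
Step 1:
                   E          D          L          G
  Initial    0.02369      3.244      2.815      6.546
  Change    -0.02368   -0.02368    0.02368    0.02368
  Equil   7.0102e-06       3.22      2.839       6.57
  solve Keq expr → x = 0.02368; check Q = 8.2610e+05

[E]_eq = 7.0102e-06 M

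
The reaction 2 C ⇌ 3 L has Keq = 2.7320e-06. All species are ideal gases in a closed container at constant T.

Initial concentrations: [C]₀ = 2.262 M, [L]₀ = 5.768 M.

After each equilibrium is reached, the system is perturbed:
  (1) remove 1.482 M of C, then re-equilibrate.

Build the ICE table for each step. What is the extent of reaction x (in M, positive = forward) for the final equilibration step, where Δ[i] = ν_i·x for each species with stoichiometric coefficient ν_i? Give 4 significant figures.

Q₀ = 37.51 vs Keq = 2.7320e-06 ⇒ Q>K, reverse
Step 1:
                  C         L
  I           2.262     5.768
  C           3.814    -5.721
  E           6.076   0.04655
  solve Keq expr → x = -1.907; check Q = 2.7320e-06
Then remove 1.482 M of C.
Step 2:
                  C         L
  I           4.594   0.04655
  C        0.005257 -0.007886
  E             4.6   0.03866
  solve Keq expr → x = -0.002629; check Q = 2.7320e-06

x = -0.002629 M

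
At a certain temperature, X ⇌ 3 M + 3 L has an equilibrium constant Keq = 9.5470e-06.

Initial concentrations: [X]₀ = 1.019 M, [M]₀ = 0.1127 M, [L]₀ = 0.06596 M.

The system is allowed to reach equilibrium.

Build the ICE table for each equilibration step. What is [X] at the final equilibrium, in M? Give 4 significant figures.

Q₀ = 4.0312e-07 vs Keq = 9.5470e-06 ⇒ Q<K, forward
Step 1:
                  X         M         L
  I           1.019    0.1127   0.06596
  C        -0.01939   0.05817   0.05817
  E          0.9996    0.1709    0.1241
  solve Keq expr → x = 0.01939; check Q = 9.5470e-06

[X]_eq = 0.9996 M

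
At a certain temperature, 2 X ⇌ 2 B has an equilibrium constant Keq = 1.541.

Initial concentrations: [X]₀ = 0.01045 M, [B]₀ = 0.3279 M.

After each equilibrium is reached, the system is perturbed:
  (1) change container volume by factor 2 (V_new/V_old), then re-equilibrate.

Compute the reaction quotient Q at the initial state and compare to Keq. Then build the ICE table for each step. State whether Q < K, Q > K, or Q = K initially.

Q₀ = 984.6 vs Keq = 1.541 ⇒ Q>K, reverse
Step 1:
                   X          B
  Initial    0.01045     0.3279
  Change      0.1405    -0.1405
  Equil        0.151     0.1874
  solve Keq expr → x = -0.07025; check Q = 1.541
Then change container volume by factor 2 (V_new/V_old).
Step 2:
                   X          B
  Initial    0.07548     0.0937
  Change           0          0
  Equil      0.07548     0.0937
  solve Keq expr → x = 0; check Q = 1.541

Q₀ = 984.6; Q > K (proceeds reverse)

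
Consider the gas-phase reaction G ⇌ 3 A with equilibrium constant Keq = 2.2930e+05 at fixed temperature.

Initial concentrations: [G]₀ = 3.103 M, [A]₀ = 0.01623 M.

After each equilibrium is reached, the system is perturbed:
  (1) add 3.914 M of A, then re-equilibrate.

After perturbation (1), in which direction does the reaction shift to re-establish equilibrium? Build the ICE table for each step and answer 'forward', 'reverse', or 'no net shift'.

Direction: reverse

Q₀ = 1.3778e-06 vs Keq = 2.2930e+05 ⇒ Q<K, forward
Step 1:
                  G         A
  init        3.103   0.01623
  Δ          -3.099     9.298
  eq       0.003524     9.315
  solve Keq expr → x = 3.099; check Q = 2.2930e+05
Then add 3.914 M of A.
Step 2:
                  G         A
  init     0.003524     13.23
  Δ        0.006527  -0.01958
  eq        0.01005     13.21
  solve Keq expr → x = -0.006527; check Q = 2.2930e+05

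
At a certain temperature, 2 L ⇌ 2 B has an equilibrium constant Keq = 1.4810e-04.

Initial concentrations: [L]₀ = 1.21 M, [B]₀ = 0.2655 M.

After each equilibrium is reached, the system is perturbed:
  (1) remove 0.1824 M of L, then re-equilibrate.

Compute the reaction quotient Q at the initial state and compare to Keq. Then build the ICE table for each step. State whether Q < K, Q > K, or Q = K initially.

Q₀ = 0.04815 vs Keq = 1.4810e-04 ⇒ Q>K, reverse
Step 1:
                   L          B
  I             1.21     0.2655
  C           0.2478    -0.2478
  E            1.458    0.01774
  solve Keq expr → x = -0.1239; check Q = 1.4810e-04
Then remove 0.1824 M of L.
Step 2:
                   L          B
  I            1.275    0.01774
  C         0.002193  -0.002193
  E            1.278    0.01555
  solve Keq expr → x = -0.001097; check Q = 1.4810e-04

Q₀ = 0.04815; Q > K (proceeds reverse)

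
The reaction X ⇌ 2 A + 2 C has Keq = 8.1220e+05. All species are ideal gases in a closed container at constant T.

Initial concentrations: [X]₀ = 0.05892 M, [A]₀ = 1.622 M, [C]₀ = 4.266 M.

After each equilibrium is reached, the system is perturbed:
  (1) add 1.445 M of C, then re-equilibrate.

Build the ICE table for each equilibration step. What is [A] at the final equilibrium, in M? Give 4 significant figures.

[A]_eq = 1.74 M

Q₀ = 812.6 vs Keq = 8.1220e+05 ⇒ Q<K, forward
Step 1:
                    X           A           C
  I           0.05892       1.622       4.266
  C          -0.05885      0.1177      0.1177
  E        7.1609e-05        1.74       4.384
  solve Keq expr → x = 0.05885; check Q = 8.1220e+05
Then add 1.445 M of C.
Step 2:
                    X           A           C
  I        7.1609e-05        1.74       5.829
  C        5.4969e-05 -1.0994e-04 -1.0994e-04
  E        1.2658e-04        1.74       5.829
  solve Keq expr → x = -5.4969e-05; check Q = 8.1220e+05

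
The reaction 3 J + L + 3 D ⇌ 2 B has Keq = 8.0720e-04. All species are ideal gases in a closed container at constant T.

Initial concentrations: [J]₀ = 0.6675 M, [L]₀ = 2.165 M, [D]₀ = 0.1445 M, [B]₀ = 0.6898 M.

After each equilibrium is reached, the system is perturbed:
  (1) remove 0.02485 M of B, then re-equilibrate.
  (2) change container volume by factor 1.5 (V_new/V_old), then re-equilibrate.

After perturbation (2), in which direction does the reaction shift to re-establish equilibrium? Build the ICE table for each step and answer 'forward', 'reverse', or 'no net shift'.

Q₀ = 244.9 vs Keq = 8.0720e-04 ⇒ Q>K, reverse
Step 1:
                  J         L         D         B
  Initial    0.6675     2.165    0.1445    0.6898
  Change     0.8959    0.2986    0.8959   -0.5973
  Equil       1.563     2.464      1.04   0.09252
  solve Keq expr → x = -0.2986; check Q = 8.0720e-04
Then remove 0.02485 M of B.
Step 2:
                  J         L         D         B
  Initial     1.563     2.464      1.04   0.06767
  Change   -0.02793 -0.009309  -0.02793   0.01862
  Equil       1.536     2.454     1.013   0.08628
  solve Keq expr → x = 0.009309; check Q = 8.0720e-04
Then change container volume by factor 1.5 (V_new/V_old).
Step 3:
                  J         L         D         B
  Initial     1.024     1.636     0.675   0.05752
  Change    0.04881   0.01627   0.04881  -0.03254
  Equil       1.072     1.652    0.7238   0.02498
  solve Keq expr → x = -0.01627; check Q = 8.0720e-04

Direction: reverse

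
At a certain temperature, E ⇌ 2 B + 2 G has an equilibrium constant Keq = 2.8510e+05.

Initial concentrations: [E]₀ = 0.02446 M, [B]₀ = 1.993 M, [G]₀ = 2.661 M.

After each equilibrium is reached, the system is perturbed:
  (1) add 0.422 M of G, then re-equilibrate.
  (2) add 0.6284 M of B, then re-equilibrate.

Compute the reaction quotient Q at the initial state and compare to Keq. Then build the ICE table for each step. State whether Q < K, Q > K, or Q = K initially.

Q₀ = 1150 vs Keq = 2.8510e+05 ⇒ Q<K, forward
Step 1:
                   E          B          G
  I          0.02446      1.993      2.661
  C         -0.02435    0.04871    0.04871
  E       1.0736e-04      2.042       2.71
  solve Keq expr → x = 0.02435; check Q = 2.8510e+05
Then add 0.422 M of G.
Step 2:
                   E          B          G
  I       1.0736e-04      2.042      3.132
  C       3.6026e-05 -7.2052e-05 -7.2052e-05
  E       1.4338e-04      2.042      3.132
  solve Keq expr → x = -3.6026e-05; check Q = 2.8510e+05
Then add 0.6284 M of B.
Step 3:
                   E          B          G
  I       1.4338e-04       2.67      3.132
  C       1.0178e-04 -2.0356e-04 -2.0356e-04
  E       2.4516e-04       2.67      3.131
  solve Keq expr → x = -1.0178e-04; check Q = 2.8510e+05

Q₀ = 1150; Q < K (proceeds forward)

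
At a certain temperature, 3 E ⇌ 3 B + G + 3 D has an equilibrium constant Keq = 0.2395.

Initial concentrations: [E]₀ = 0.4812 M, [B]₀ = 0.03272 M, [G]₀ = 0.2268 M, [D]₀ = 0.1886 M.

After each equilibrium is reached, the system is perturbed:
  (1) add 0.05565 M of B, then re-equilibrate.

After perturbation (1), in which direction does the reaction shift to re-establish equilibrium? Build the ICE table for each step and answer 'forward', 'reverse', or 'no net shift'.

Q₀ = 4.7833e-07 vs Keq = 0.2395 ⇒ Q<K, forward
Step 1:
                   E          B          G          D
  I           0.4812    0.03272     0.2268     0.1886
  C          -0.3005     0.3005     0.1002     0.3005
  E           0.1807     0.3332      0.327     0.4891
  solve Keq expr → x = 0.1002; check Q = 0.2395
Then add 0.05565 M of B.
Step 2:
                   E          B          G          D
  I           0.1807     0.3888      0.327     0.4891
  C          0.01491   -0.01491  -0.004971   -0.01491
  E           0.1957     0.3739      0.322     0.4741
  solve Keq expr → x = -0.004971; check Q = 0.2395

Direction: reverse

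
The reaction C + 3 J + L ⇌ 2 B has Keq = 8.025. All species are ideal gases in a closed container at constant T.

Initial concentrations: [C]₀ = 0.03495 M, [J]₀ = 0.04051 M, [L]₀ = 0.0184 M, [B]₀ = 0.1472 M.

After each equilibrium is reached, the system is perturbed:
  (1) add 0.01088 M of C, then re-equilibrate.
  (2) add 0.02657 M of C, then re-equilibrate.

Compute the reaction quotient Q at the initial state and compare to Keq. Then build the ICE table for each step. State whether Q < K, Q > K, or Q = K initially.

Q₀ = 5.0683e+05; Q > K (proceeds reverse)

Q₀ = 5.0683e+05 vs Keq = 8.025 ⇒ Q>K, reverse
Step 1:
                  C         J         L         B
  Initial   0.03495   0.04051    0.0184    0.1472
  Change    0.06067     0.182   0.06067   -0.1213
  Equil     0.09562    0.2225   0.07907   0.02586
  solve Keq expr → x = -0.06067; check Q = 8.025
Then add 0.01088 M of C.
Step 2:
                  C         J         L         B
  Initial    0.1065    0.2225   0.07907   0.02586
  Change  -5.0251e-04 -0.001508 -5.0251e-04  0.001005
  Equil       0.106     0.221   0.07857   0.02686
  solve Keq expr → x = 5.0251e-04; check Q = 8.025
Then add 0.02657 M of C.
Step 3:
                  C         J         L         B
  Initial    0.1326     0.221   0.07857   0.02686
  Change  -0.001093  -0.00328 -0.001093  0.002187
  Equil      0.1315    0.2177   0.07748   0.02905
  solve Keq expr → x = 0.001093; check Q = 8.025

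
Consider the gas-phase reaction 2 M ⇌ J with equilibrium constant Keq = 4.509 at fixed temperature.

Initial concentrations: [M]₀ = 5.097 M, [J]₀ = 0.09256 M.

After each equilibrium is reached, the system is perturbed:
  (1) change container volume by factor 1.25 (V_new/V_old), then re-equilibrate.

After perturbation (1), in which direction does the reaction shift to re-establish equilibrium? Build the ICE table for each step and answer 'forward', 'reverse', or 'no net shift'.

Q₀ = 0.003563 vs Keq = 4.509 ⇒ Q<K, forward
Step 1:
                    M           J
  I             5.097     0.09256
  C            -4.385       2.193
  E            0.7119       2.285
  solve Keq expr → x = 2.193; check Q = 4.509
Then change container volume by factor 1.25 (V_new/V_old).
Step 2:
                    M           J
  I            0.5695       1.828
  C           0.06182    -0.03091
  E            0.6313       1.797
  solve Keq expr → x = -0.03091; check Q = 4.509

Direction: reverse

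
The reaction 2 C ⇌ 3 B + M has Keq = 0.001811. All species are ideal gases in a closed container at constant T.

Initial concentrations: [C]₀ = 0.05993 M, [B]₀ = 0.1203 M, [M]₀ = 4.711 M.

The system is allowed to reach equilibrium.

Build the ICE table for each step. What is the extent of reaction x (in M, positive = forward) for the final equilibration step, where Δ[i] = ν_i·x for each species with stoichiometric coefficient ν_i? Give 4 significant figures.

x = -0.03394 M

Q₀ = 2.284 vs Keq = 0.001811 ⇒ Q>K, reverse
Step 1:
                    C           B           M
  init        0.05993      0.1203       4.711
  Δ           0.06787     -0.1018    -0.03394
  eq           0.1278     0.01849       4.677
  solve Keq expr → x = -0.03394; check Q = 0.001811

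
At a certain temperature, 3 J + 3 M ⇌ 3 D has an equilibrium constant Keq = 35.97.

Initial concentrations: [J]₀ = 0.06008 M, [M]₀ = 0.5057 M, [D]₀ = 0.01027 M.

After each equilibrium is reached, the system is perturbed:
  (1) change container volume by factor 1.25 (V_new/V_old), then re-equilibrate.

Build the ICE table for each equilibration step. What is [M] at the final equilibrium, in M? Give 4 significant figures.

[M]_eq = 0.3814 M

Q₀ = 0.03862 vs Keq = 35.97 ⇒ Q<K, forward
Step 1:
                    J           M           D
  I           0.06008      0.5057     0.01027
  C          -0.03262    -0.03262     0.03262
  E           0.02746      0.4731     0.04289
  solve Keq expr → x = 0.01087; check Q = 35.97
Then change container volume by factor 1.25 (V_new/V_old).
Step 2:
                    J           M           D
  I           0.02197      0.3785     0.03431
  C          0.002943    0.002943   -0.002943
  E           0.02491      0.3814     0.03137
  solve Keq expr → x = -9.8103e-04; check Q = 35.97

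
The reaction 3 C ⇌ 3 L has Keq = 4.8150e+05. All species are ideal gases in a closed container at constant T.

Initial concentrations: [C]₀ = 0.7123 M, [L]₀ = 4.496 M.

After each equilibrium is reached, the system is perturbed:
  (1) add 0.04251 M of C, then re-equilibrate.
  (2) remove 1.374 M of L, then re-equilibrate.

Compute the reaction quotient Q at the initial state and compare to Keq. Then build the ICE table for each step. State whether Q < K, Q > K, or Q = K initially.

Q₀ = 251.5; Q < K (proceeds forward)

Q₀ = 251.5 vs Keq = 4.8150e+05 ⇒ Q<K, forward
Step 1:
                    C           L
  init         0.7123       4.496
  Δ           -0.6467      0.6467
  eq          0.06561       5.143
  solve Keq expr → x = 0.2156; check Q = 4.8150e+05
Then add 0.04251 M of C.
Step 2:
                    C           L
  init         0.1081       5.143
  Δ          -0.04197     0.04197
  eq          0.06615       5.185
  solve Keq expr → x = 0.01399; check Q = 4.8150e+05
Then remove 1.374 M of L.
Step 3:
                    C           L
  init        0.06615       3.811
  Δ          -0.01731     0.01731
  eq          0.04884       3.828
  solve Keq expr → x = 0.00577; check Q = 4.8150e+05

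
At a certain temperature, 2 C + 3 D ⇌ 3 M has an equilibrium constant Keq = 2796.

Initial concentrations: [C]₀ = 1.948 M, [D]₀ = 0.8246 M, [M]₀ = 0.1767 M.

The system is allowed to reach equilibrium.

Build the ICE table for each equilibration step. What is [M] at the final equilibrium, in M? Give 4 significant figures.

Q₀ = 0.002593 vs Keq = 2796 ⇒ Q<K, forward
Step 1:
                    C           D           M
  init          1.948      0.8246      0.1767
  Δ           -0.5144     -0.7717      0.7717
  eq            1.434     0.05295      0.9484
  solve Keq expr → x = 0.2572; check Q = 2796

[M]_eq = 0.9484 M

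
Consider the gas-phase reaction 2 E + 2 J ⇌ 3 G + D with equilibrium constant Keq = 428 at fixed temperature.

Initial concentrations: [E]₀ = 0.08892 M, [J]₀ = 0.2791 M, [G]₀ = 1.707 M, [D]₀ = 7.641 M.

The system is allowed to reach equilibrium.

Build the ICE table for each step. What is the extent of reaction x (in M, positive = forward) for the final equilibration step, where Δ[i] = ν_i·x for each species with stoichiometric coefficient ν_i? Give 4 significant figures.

x = -0.1349 M

Q₀ = 6.1707e+04 vs Keq = 428 ⇒ Q>K, reverse
Step 1:
                    E           J           G           D
  init        0.08892      0.2791       1.707       7.641
  Δ            0.2697      0.2697     -0.4046     -0.1349
  eq           0.3586      0.5488       1.302       7.506
  solve Keq expr → x = -0.1349; check Q = 428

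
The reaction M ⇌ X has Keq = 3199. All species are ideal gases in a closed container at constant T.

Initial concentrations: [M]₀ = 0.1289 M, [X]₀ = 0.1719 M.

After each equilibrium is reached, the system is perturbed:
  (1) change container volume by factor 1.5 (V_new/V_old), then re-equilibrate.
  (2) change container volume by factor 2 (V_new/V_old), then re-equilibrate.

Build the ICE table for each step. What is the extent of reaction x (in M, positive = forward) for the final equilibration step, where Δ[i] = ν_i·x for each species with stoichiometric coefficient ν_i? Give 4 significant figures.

Q₀ = 1.334 vs Keq = 3199 ⇒ Q<K, forward
Step 1:
                   M          X
  I           0.1289     0.1719
  C          -0.1288     0.1288
  E       9.4000e-05     0.3007
  solve Keq expr → x = 0.1288; check Q = 3199
Then change container volume by factor 1.5 (V_new/V_old).
Step 2:
                   M          X
  I       6.2667e-05     0.2005
  C                0          0
  E       6.2667e-05     0.2005
  solve Keq expr → x = 0; check Q = 3199
Then change container volume by factor 2 (V_new/V_old).
Step 3:
                   M          X
  I       3.1333e-05     0.1002
  C                0          0
  E       3.1333e-05     0.1002
  solve Keq expr → x = 0; check Q = 3199

x = 0 M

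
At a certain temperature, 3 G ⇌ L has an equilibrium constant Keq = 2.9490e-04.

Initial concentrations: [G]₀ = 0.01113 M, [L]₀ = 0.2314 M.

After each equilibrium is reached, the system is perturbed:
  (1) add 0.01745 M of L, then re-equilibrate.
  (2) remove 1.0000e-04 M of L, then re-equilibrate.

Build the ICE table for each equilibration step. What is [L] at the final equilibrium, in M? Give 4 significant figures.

[L]_eq = 1.2793e-04 M

Q₀ = 1.6783e+05 vs Keq = 2.9490e-04 ⇒ Q>K, reverse
Step 1:
                    G           L
  I           0.01113      0.2314
  C            0.6939     -0.2313
  E             0.705  1.0334e-04
  solve Keq expr → x = -0.2313; check Q = 2.9490e-04
Then add 0.01745 M of L.
Step 2:
                    G           L
  I             0.705     0.01755
  C           0.05228    -0.01743
  E            0.7573  1.2808e-04
  solve Keq expr → x = -0.01743; check Q = 2.9490e-04
Then remove 1.0000e-04 M of L.
Step 3:
                    G           L
  I            0.7573  2.8077e-05
  C       -2.9954e-04  9.9848e-05
  E             0.757  1.2793e-04
  solve Keq expr → x = 9.9848e-05; check Q = 2.9490e-04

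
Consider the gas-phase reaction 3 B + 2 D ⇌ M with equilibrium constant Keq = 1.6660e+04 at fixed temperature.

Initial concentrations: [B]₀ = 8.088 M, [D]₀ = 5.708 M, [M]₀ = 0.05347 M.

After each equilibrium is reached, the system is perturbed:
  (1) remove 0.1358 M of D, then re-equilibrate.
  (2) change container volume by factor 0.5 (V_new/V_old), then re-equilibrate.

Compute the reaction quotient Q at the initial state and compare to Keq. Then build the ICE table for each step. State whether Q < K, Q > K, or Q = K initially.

Q₀ = 3.1018e-06 vs Keq = 1.6660e+04 ⇒ Q<K, forward
Step 1:
                    B           D           M
  Initial       8.088       5.708     0.05347
  Change       -7.985      -5.323       2.662
  Equil        0.1032      0.3848       2.715
  solve Keq expr → x = 2.662; check Q = 1.6660e+04
Then remove 0.1358 M of D.
Step 2:
                    B           D           M
  Initial      0.1032       0.249       2.715
  Change      0.02809     0.01873   -0.009364
  Equil        0.1313      0.2678       2.706
  solve Keq expr → x = -0.009364; check Q = 1.6660e+04
Then change container volume by factor 0.5 (V_new/V_old).
Step 3:
                    B           D           M
  Initial      0.2627      0.5355       5.411
  Change      -0.1435    -0.09565     0.04782
  Equil        0.1192      0.4399       5.459
  solve Keq expr → x = 0.04782; check Q = 1.6660e+04

Q₀ = 3.1018e-06; Q < K (proceeds forward)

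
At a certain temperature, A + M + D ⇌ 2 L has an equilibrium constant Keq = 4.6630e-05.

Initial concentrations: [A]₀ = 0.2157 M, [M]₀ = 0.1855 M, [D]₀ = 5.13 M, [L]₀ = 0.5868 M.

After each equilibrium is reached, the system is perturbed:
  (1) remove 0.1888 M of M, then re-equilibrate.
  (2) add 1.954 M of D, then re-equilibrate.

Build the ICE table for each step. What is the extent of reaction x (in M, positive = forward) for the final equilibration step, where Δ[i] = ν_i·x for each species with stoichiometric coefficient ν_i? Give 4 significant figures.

Q₀ = 1.678 vs Keq = 4.6630e-05 ⇒ Q>K, reverse
Step 1:
                    A           M           D           L
  init         0.2157      0.1855        5.13      0.5868
  Δ            0.2895      0.2895      0.2895      -0.579
  eq           0.5052       0.475        5.42    0.007787
  solve Keq expr → x = -0.2895; check Q = 4.6630e-05
Then remove 0.1888 M of M.
Step 2:
                    A           M           D           L
  init         0.5052      0.2862        5.42    0.007787
  Δ        8.6392e-04  8.6392e-04  8.6392e-04   -0.001728
  eq           0.5061      0.2871        5.42     0.00606
  solve Keq expr → x = -8.6392e-04; check Q = 4.6630e-05
Then add 1.954 M of D.
Step 3:
                    A           M           D           L
  init         0.5061      0.2871       7.374     0.00606
  Δ       -4.9923e-04 -4.9923e-04 -4.9923e-04  9.9846e-04
  eq           0.5056      0.2866       7.374    0.007058
  solve Keq expr → x = 4.9923e-04; check Q = 4.6630e-05

x = 4.9923e-04 M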